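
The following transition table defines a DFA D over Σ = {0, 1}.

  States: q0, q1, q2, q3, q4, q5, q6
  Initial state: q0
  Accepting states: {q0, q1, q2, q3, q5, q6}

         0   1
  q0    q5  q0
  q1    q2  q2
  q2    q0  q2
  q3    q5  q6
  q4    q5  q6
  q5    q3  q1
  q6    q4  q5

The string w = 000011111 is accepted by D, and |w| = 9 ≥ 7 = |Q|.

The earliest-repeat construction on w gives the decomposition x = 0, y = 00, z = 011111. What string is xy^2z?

00000011111

xy^2z = 0·00·00·011111 = 00000011111.
Reading y = 00 takes D from q5 back to q5, so after x·y·y the machine is still in q5, and z then leads to the accepting state q2. Hence 00000011111 ∈ L(D).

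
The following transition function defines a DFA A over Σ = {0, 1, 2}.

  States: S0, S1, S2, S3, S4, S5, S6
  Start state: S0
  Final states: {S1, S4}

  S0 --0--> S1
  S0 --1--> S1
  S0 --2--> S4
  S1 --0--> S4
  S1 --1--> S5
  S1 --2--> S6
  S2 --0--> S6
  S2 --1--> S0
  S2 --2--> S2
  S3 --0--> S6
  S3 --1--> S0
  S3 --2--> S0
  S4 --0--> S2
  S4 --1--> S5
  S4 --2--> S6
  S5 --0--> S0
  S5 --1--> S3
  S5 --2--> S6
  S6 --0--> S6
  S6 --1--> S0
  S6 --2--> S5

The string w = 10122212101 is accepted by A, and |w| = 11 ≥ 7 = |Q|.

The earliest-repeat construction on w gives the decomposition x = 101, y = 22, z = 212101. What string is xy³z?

xy^3z = 101·22·22·22·212101 = 101222222212101.
Reading y = 22 takes A from S5 back to S5, so after x·y·y·y the machine is still in S5, and z then leads to the accepting state S1. Hence 101222222212101 ∈ L(A).

101222222212101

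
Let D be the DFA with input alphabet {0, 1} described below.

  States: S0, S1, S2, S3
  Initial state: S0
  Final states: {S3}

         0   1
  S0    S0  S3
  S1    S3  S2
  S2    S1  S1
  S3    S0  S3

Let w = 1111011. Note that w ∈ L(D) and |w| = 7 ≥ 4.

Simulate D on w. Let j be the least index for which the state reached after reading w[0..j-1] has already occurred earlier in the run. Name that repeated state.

Run of D on w = 1 1 1 1 0 1 1:
  step 0: S0  (start)
  step 1: S3  (read 1: S0→S3)
  step 2: S3  (read 1: S3→S3)   ← first repeat (S3 seen earlier)
  step 3: S3  (read 1: S3→S3)
  step 4: S3  (read 1: S3→S3)
  step 5: S0  (read 0: S3→S0)
  step 6: S3  (read 1: S0→S3)
  step 7: S3  (read 1: S3→S3)

The earliest repeat is at step j = 2: D is in S3, which it already visited at step i = 1.
The DFA has 4 states, so the proof of the pumping lemma guarantees a repeated state among the first 4+1 visited; the segment between the two visits is the pumpable y.

S3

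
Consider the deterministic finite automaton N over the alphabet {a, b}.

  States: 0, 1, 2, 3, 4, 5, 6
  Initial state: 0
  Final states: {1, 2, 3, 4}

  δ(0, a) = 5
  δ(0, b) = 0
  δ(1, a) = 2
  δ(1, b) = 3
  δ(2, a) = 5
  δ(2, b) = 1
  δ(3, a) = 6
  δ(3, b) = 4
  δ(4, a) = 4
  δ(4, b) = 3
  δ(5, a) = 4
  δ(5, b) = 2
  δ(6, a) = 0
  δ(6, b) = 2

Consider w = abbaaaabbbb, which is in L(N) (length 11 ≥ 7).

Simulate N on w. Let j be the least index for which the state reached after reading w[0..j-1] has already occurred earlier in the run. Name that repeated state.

2

Run of N on w = a b b a a a a b b b b:
  step 0: 0  (start)
  step 1: 5  (read a: 0→5)
  step 2: 2  (read b: 5→2)
  step 3: 1  (read b: 2→1)
  step 4: 2  (read a: 1→2)   ← first repeat (2 seen earlier)
  step 5: 5  (read a: 2→5)
  step 6: 4  (read a: 5→4)
  step 7: 4  (read a: 4→4)
  step 8: 3  (read b: 4→3)
  step 9: 4  (read b: 3→4)
  step 10: 3  (read b: 4→3)
  step 11: 4  (read b: 3→4)

The earliest repeat is at step j = 4: N is in 2, which it already visited at step i = 2.
The DFA has 7 states, so the proof of the pumping lemma guarantees a repeated state among the first 7+1 visited; the segment between the two visits is the pumpable y.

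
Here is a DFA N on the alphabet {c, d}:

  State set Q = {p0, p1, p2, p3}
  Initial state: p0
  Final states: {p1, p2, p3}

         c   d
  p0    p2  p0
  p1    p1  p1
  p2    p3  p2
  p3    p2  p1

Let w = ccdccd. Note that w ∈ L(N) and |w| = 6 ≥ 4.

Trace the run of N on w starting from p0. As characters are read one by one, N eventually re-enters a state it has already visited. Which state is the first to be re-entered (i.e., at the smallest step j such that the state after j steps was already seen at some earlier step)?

p1

Run of N on w = c c d c c d:
  step 0: p0  (start)
  step 1: p2  (read c: p0→p2)
  step 2: p3  (read c: p2→p3)
  step 3: p1  (read d: p3→p1)
  step 4: p1  (read c: p1→p1)   ← first repeat (p1 seen earlier)
  step 5: p1  (read c: p1→p1)
  step 6: p1  (read d: p1→p1)

The earliest repeat is at step j = 4: N is in p1, which it already visited at step i = 3.
Pumping length from the standard proof: p = 4 (the number of states). The repeated state found above gives |xy| = j ≤ 4 and |y| = j − i ≥ 1.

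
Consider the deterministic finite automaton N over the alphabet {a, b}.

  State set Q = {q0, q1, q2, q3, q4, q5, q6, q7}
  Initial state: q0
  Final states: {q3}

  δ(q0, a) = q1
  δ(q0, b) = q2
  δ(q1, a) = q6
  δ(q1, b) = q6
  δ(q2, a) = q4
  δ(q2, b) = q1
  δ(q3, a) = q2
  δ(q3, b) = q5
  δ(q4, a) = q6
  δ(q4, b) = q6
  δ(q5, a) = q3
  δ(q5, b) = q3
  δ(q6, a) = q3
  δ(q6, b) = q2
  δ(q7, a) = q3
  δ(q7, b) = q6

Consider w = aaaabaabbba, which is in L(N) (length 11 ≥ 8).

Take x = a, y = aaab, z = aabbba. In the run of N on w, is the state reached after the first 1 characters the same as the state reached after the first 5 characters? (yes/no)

State sequence: q0 -a-> q1 -a-> q6 -a-> q3 -a-> q2 -b-> q1

After x (step 1): q1. After xy (step 5): q1.
They match, so y = aaab drives N around a cycle from q1 back to itself; pumping y any number of times keeps N in q1 before reading z, and xyⁱz ∈ L(N) for every i ≥ 0.

yes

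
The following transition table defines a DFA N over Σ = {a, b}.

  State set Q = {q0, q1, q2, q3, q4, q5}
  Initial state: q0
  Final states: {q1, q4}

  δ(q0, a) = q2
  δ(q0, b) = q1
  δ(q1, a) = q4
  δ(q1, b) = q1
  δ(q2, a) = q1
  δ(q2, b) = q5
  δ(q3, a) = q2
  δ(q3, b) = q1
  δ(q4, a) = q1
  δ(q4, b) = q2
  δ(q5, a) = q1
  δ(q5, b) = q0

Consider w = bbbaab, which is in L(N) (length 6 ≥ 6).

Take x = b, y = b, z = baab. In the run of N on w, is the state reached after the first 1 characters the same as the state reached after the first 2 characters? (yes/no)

State sequence: q0 -b-> q1 -b-> q1

After x (step 1): q1. After xy (step 2): q1.
They match, so y = b drives N around a cycle from q1 back to itself; pumping y any number of times keeps N in q1 before reading z, and xyⁱz ∈ L(N) for every i ≥ 0.

yes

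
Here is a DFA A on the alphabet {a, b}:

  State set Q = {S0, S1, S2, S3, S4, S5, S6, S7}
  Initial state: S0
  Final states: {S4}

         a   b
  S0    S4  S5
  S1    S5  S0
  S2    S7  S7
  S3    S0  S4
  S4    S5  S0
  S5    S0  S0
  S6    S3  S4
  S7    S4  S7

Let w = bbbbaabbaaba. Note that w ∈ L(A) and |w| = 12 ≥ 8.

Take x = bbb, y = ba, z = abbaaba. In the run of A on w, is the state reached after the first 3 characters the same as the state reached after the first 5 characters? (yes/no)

no

State sequence: S0 -b-> S5 -b-> S0 -b-> S5 -b-> S0 -a-> S4

After x (step 3): S5. After xy (step 5): S4.
They differ (S5 ≠ S4), so y is not a cycle from the state after x; this split is not the one the pumping-lemma construction produces, and pumping y need not keep the string in L(A).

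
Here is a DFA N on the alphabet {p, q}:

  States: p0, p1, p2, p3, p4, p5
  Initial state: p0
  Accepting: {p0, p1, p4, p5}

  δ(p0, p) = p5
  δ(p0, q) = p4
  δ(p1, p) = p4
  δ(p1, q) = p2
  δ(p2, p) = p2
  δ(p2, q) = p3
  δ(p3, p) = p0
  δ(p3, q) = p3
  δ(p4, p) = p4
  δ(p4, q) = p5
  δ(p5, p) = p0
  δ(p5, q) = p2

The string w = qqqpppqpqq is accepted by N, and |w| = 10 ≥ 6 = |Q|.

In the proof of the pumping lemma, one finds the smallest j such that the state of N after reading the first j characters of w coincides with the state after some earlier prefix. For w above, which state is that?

p2

State sequence: p0 -q-> p4 -q-> p5 -q-> p2 -p-> p2 -p-> p2 -p-> p2 -q-> p3 -p-> p0 -q-> p4 -q-> p5
First repeat at step 4: p2 was already visited.

The earliest repeat is at step j = 4: N is in p2, which it already visited at step i = 3.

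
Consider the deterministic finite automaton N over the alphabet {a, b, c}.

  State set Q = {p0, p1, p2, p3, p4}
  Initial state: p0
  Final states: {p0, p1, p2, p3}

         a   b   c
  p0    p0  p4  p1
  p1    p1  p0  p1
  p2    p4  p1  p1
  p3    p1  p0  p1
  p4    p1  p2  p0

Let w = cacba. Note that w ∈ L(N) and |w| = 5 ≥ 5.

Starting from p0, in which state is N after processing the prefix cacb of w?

State sequence: p0 -c-> p1 -a-> p1 -c-> p1 -b-> p0

After reading 4 characters, N is in state p0.

p0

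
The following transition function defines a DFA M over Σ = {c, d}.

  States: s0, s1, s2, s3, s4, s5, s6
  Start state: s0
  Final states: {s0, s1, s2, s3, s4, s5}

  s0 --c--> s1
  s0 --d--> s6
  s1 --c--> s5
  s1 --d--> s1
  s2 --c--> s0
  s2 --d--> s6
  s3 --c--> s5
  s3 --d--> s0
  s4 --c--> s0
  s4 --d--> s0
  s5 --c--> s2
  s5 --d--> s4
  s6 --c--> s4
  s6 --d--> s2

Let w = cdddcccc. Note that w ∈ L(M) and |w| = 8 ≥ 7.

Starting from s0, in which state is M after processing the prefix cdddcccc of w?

Run of M on the first 8 characters of w = c d d d c c c c:
  step 0: s0  (start)
  step 1: s1  (read c: s0→s1)
  step 2: s1  (read d: s1→s1)
  step 3: s1  (read d: s1→s1)
  step 4: s1  (read d: s1→s1)
  step 5: s5  (read c: s1→s5)
  step 6: s2  (read c: s5→s2)
  step 7: s0  (read c: s2→s0)
  step 8: s1  (read c: s0→s1)

After reading 8 characters, M is in state s1.

s1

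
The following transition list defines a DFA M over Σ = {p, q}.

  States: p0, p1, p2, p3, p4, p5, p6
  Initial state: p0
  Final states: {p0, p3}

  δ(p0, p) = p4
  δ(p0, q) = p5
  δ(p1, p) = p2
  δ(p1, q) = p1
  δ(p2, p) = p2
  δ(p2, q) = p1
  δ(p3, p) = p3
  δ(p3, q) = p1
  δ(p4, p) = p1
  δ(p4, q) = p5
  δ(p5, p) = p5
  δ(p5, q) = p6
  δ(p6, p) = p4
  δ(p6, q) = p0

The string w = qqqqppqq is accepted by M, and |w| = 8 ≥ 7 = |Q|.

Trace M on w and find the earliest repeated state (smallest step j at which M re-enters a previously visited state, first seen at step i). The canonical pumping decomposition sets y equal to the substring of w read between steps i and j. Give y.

State sequence: p0 -q-> p5 -q-> p6 -q-> p0 -q-> p5 -p-> p5 -p-> p5 -q-> p6 -q-> p0
First repeat at step 3: p0 was already visited.

So i = 0, j = 3, giving x = w[0:0] = ε, y = w[0:3] = qqq, z = w[3:8] = qppqq.
Check: |xy| = 3 ≤ 7 and |y| = 3 ≥ 1. Reading y takes M from p0 back to p0, so every xyⁱz is accepted.
With |Q| = 7, pigeonhole forces a state repeat no later than step 7; the substring read between the first and second visits to that state can be pumped.

qqq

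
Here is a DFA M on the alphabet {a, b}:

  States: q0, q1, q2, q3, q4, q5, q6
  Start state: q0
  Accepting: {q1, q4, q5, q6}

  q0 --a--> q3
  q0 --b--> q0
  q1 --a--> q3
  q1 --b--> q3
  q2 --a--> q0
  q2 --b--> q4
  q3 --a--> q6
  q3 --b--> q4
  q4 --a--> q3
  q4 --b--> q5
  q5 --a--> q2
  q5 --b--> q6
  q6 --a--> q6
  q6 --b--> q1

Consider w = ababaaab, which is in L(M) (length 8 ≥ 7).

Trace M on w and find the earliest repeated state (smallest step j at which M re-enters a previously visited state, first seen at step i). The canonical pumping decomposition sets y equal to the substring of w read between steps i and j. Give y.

ba

Run of M on w = a b a b a a a b:
  step 0: q0  (start)
  step 1: q3  (read a: q0→q3)
  step 2: q4  (read b: q3→q4)
  step 3: q3  (read a: q4→q3)   ← first repeat (q3 seen earlier)
  step 4: q4  (read b: q3→q4)
  step 5: q3  (read a: q4→q3)
  step 6: q6  (read a: q3→q6)
  step 7: q6  (read a: q6→q6)
  step 8: q1  (read b: q6→q1)

So i = 1, j = 3, giving x = w[0:1] = a, y = w[1:3] = ba, z = w[3:8] = baaab.
Check: |xy| = 3 ≤ 7 and |y| = 2 ≥ 1. Reading y takes M from q3 back to q3, so every xyⁱz is accepted.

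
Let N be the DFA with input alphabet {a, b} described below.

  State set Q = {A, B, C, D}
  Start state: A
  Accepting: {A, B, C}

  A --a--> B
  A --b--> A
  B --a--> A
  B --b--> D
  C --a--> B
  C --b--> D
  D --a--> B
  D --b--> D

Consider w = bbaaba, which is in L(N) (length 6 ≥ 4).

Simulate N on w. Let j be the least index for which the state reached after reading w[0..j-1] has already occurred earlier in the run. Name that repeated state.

A

State sequence: A -b-> A -b-> A -a-> B -a-> A -b-> A -a-> B
First repeat at step 1: A was already visited.

The earliest repeat is at step j = 1: N is in A, which it already visited at step i = 0.
The DFA has 4 states, so the proof of the pumping lemma guarantees a repeated state among the first 4+1 visited; the segment between the two visits is the pumpable y.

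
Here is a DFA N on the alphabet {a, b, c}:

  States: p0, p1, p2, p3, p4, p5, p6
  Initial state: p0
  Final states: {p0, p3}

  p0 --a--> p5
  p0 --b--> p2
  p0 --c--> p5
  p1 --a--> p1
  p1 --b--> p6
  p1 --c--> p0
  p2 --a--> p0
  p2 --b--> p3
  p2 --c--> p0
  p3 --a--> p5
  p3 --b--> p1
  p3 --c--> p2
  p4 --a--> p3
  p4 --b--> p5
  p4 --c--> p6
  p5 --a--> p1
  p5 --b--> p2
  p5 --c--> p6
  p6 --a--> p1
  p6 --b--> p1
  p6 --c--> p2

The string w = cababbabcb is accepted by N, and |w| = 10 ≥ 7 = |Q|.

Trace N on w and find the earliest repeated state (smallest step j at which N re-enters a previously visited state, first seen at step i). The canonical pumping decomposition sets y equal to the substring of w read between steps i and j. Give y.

ba

Run of N on w = c a b a b b a b c b:
  step 0: p0  (start)
  step 1: p5  (read c: p0→p5)
  step 2: p1  (read a: p5→p1)
  step 3: p6  (read b: p1→p6)
  step 4: p1  (read a: p6→p1)   ← first repeat (p1 seen earlier)
  step 5: p6  (read b: p1→p6)
  step 6: p1  (read b: p6→p1)
  step 7: p1  (read a: p1→p1)
  step 8: p6  (read b: p1→p6)
  step 9: p2  (read c: p6→p2)
  step 10: p3  (read b: p2→p3)

So i = 2, j = 4, giving x = w[0:2] = ca, y = w[2:4] = ba, z = w[4:10] = bbabcb.
Check: |xy| = 4 ≤ 7 and |y| = 2 ≥ 1. Reading y takes N from p1 back to p1, so every xyⁱz is accepted.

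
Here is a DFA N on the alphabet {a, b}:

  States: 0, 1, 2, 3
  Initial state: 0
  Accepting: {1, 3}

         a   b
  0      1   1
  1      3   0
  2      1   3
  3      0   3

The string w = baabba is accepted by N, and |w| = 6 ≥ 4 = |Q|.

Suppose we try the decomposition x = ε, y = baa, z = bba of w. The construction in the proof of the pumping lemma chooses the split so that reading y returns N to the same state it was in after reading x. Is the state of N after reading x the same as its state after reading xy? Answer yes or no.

yes

State sequence: 0 -b-> 1 -a-> 3 -a-> 0

After x (step 0): 0. After xy (step 3): 0.
They match, so y = baa drives N around a cycle from 0 back to itself; pumping y any number of times keeps N in 0 before reading z, and xyⁱz ∈ L(N) for every i ≥ 0.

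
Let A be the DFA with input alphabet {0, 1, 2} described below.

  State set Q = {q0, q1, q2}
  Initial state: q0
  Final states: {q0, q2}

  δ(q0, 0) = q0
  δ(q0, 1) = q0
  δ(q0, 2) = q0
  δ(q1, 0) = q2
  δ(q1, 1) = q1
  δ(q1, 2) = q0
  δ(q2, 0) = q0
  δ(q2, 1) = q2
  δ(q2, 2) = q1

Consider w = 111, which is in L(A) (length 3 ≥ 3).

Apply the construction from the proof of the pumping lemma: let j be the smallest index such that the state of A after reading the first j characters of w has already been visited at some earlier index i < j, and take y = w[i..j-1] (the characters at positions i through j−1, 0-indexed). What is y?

Run of A on w = 1 1 1:
  step 0: q0  (start)
  step 1: q0  (read 1: q0→q0)   ← first repeat (q0 seen earlier)
  step 2: q0  (read 1: q0→q0)
  step 3: q0  (read 1: q0→q0)

So i = 0, j = 1, giving x = w[0:0] = ε, y = w[0:1] = 1, z = w[1:3] = 11.
Check: |xy| = 1 ≤ 3 and |y| = 1 ≥ 1. Reading y takes A from q0 back to q0, so every xyⁱz is accepted.

1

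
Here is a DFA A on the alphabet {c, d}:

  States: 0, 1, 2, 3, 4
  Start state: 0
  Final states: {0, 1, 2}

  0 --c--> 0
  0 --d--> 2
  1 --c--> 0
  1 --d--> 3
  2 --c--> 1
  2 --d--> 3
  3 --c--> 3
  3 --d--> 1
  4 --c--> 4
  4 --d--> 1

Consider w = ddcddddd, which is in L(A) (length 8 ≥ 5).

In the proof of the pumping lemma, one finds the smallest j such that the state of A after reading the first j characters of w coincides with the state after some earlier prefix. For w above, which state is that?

State sequence: 0 -d-> 2 -d-> 3 -c-> 3 -d-> 1 -d-> 3 -d-> 1 -d-> 3 -d-> 1
First repeat at step 3: 3 was already visited.

The earliest repeat is at step j = 3: A is in 3, which it already visited at step i = 2.
With |Q| = 5, pigeonhole forces a state repeat no later than step 5; the substring read between the first and second visits to that state can be pumped.

3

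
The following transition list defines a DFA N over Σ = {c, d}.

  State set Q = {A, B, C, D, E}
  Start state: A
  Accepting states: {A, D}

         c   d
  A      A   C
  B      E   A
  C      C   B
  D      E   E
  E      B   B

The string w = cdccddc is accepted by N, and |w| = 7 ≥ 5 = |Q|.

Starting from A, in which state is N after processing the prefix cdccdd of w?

A

Run of N on the first 6 characters of w = c d c c d d:
  step 0: A  (start)
  step 1: A  (read c: A→A)
  step 2: C  (read d: A→C)
  step 3: C  (read c: C→C)
  step 4: C  (read c: C→C)
  step 5: B  (read d: C→B)
  step 6: A  (read d: B→A)

After reading 6 characters, N is in state A.
(This kind of state-tracing is the core of the pumping-lemma construction: with 5 states, pigeonhole forces a repeat within the first 5 steps.)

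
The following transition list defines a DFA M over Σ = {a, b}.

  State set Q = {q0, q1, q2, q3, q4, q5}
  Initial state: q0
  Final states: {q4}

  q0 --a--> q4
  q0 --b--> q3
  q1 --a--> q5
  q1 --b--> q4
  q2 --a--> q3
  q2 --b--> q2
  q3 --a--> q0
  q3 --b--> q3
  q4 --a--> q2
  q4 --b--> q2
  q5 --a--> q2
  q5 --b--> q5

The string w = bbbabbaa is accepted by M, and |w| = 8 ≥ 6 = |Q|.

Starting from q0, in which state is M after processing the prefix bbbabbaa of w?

State sequence: q0 -b-> q3 -b-> q3 -b-> q3 -a-> q0 -b-> q3 -b-> q3 -a-> q0 -a-> q4

After reading 8 characters, M is in state q4.
(This kind of state-tracing is the core of the pumping-lemma construction: with 6 states, pigeonhole forces a repeat within the first 6 steps.)

q4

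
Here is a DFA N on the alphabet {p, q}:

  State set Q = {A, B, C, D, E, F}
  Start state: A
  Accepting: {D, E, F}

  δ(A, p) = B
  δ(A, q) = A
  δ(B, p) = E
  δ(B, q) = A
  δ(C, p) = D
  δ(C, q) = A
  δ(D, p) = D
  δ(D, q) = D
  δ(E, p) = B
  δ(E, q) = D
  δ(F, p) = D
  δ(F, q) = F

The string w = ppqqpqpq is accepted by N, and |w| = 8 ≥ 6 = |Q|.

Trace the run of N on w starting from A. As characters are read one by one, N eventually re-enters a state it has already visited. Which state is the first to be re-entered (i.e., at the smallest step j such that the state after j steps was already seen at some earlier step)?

State sequence: A -p-> B -p-> E -q-> D -q-> D -p-> D -q-> D -p-> D -q-> D
First repeat at step 4: D was already visited.

The earliest repeat is at step j = 4: N is in D, which it already visited at step i = 3.
The DFA has 6 states, so the proof of the pumping lemma guarantees a repeated state among the first 6+1 visited; the segment between the two visits is the pumpable y.

D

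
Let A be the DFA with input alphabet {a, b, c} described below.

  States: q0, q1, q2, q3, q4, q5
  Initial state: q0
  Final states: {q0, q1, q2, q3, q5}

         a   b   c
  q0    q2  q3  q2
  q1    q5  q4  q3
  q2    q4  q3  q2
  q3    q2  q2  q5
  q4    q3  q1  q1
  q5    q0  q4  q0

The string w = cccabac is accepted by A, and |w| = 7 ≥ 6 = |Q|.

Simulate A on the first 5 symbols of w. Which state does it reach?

Run of A on the first 5 characters of w = c c c a b:
  step 0: q0  (start)
  step 1: q2  (read c: q0→q2)
  step 2: q2  (read c: q2→q2)
  step 3: q2  (read c: q2→q2)
  step 4: q4  (read a: q2→q4)
  step 5: q1  (read b: q4→q1)

After reading 5 characters, A is in state q1.

q1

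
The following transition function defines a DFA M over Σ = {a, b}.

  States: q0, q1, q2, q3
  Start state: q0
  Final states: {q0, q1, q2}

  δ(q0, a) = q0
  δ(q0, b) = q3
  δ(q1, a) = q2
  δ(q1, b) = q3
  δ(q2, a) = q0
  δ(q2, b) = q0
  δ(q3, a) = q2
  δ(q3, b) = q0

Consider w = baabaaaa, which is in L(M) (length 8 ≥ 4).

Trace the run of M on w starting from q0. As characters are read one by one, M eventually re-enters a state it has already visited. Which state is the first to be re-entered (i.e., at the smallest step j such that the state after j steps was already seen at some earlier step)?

State sequence: q0 -b-> q3 -a-> q2 -a-> q0 -b-> q3 -a-> q2 -a-> q0 -a-> q0 -a-> q0
First repeat at step 3: q0 was already visited.

The earliest repeat is at step j = 3: M is in q0, which it already visited at step i = 0.
Pumping length from the standard proof: p = 4 (the number of states). The repeated state found above gives |xy| = j ≤ 4 and |y| = j − i ≥ 1.

q0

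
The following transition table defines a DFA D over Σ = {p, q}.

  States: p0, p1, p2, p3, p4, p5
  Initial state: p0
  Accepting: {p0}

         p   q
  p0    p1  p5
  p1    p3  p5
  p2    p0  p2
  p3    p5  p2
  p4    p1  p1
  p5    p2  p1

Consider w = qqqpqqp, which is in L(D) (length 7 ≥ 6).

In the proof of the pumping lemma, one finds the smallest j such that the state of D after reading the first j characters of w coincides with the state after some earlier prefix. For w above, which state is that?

p5

Run of D on w = q q q p q q p:
  step 0: p0  (start)
  step 1: p5  (read q: p0→p5)
  step 2: p1  (read q: p5→p1)
  step 3: p5  (read q: p1→p5)   ← first repeat (p5 seen earlier)
  step 4: p2  (read p: p5→p2)
  step 5: p2  (read q: p2→p2)
  step 6: p2  (read q: p2→p2)
  step 7: p0  (read p: p2→p0)

The earliest repeat is at step j = 3: D is in p5, which it already visited at step i = 1.
The DFA has 6 states, so the proof of the pumping lemma guarantees a repeated state among the first 6+1 visited; the segment between the two visits is the pumpable y.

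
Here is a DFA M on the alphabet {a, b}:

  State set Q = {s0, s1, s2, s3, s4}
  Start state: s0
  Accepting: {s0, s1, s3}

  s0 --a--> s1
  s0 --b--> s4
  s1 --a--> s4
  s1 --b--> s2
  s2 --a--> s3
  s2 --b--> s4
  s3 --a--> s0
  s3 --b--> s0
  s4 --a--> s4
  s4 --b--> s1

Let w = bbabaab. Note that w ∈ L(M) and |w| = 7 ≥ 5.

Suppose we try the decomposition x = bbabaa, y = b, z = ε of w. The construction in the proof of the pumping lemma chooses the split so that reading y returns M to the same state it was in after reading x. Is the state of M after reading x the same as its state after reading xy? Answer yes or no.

no

State sequence: s0 -b-> s4 -b-> s1 -a-> s4 -b-> s1 -a-> s4 -a-> s4 -b-> s1

After x (step 6): s4. After xy (step 7): s1.
They differ (s4 ≠ s1), so y is not a cycle from the state after x; this split is not the one the pumping-lemma construction produces, and pumping y need not keep the string in L(M).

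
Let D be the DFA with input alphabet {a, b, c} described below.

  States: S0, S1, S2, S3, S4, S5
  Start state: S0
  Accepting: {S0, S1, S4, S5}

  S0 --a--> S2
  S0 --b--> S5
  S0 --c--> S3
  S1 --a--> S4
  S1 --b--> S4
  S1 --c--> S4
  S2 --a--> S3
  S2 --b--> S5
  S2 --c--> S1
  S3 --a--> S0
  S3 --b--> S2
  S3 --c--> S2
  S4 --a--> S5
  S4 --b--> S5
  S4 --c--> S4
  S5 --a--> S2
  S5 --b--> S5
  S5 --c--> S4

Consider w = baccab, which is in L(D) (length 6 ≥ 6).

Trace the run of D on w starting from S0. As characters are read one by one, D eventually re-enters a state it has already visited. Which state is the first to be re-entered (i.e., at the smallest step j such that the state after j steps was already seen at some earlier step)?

Run of D on w = b a c c a b:
  step 0: S0  (start)
  step 1: S5  (read b: S0→S5)
  step 2: S2  (read a: S5→S2)
  step 3: S1  (read c: S2→S1)
  step 4: S4  (read c: S1→S4)
  step 5: S5  (read a: S4→S5)   ← first repeat (S5 seen earlier)
  step 6: S5  (read b: S5→S5)

The earliest repeat is at step j = 5: D is in S5, which it already visited at step i = 1.

S5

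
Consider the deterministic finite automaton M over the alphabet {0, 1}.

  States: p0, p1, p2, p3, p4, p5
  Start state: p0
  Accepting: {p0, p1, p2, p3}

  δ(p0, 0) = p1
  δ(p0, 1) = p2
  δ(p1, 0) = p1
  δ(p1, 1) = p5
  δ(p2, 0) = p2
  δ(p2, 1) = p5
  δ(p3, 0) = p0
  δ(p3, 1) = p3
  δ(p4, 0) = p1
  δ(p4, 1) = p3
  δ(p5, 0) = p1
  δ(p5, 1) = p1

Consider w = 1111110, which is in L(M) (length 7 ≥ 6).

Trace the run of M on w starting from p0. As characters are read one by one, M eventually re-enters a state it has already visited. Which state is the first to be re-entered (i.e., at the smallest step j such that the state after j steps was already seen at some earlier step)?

Run of M on w = 1 1 1 1 1 1 0:
  step 0: p0  (start)
  step 1: p2  (read 1: p0→p2)
  step 2: p5  (read 1: p2→p5)
  step 3: p1  (read 1: p5→p1)
  step 4: p5  (read 1: p1→p5)   ← first repeat (p5 seen earlier)
  step 5: p1  (read 1: p5→p1)
  step 6: p5  (read 1: p1→p5)
  step 7: p1  (read 0: p5→p1)

The earliest repeat is at step j = 4: M is in p5, which it already visited at step i = 2.
The DFA has 6 states, so the proof of the pumping lemma guarantees a repeated state among the first 6+1 visited; the segment between the two visits is the pumpable y.

p5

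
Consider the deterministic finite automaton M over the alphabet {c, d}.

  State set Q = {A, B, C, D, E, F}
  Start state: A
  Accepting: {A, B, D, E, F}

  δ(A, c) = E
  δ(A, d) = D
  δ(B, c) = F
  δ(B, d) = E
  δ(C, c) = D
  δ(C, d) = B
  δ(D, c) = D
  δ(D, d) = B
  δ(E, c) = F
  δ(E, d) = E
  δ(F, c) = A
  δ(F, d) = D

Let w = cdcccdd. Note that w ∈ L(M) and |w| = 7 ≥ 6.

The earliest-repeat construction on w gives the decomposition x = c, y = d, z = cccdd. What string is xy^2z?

cddcccdd

xy^2z = c·d·d·cccdd = cddcccdd.
Reading y = d takes M from E back to E, so after x·y·y the machine is still in E, and z then leads to the accepting state E. Hence cddcccdd ∈ L(M).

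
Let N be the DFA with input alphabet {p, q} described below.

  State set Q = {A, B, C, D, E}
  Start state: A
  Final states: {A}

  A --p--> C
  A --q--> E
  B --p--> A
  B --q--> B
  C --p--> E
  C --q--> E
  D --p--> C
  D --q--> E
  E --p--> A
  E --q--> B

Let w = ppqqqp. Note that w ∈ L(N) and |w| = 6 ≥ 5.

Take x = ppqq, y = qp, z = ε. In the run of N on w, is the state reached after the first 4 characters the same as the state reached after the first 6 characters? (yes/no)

no

Run of N on the first 6 characters of w = p p q q q p:
  step 0: A  (start)
  step 1: C  (read p: A→C)
  step 2: E  (read p: C→E)
  step 3: B  (read q: E→B)
  step 4: B  (read q: B→B)
  step 5: B  (read q: B→B)
  step 6: A  (read p: B→A)

After x (step 4): B. After xy (step 6): A.
They differ (B ≠ A), so y is not a cycle from the state after x; this split is not the one the pumping-lemma construction produces, and pumping y need not keep the string in L(N).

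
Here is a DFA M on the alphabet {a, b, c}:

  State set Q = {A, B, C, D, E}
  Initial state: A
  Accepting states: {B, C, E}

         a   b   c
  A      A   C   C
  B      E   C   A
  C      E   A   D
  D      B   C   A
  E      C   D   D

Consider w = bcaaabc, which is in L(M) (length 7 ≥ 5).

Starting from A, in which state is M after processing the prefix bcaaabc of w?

C

State sequence: A -b-> C -c-> D -a-> B -a-> E -a-> C -b-> A -c-> C

After reading 7 characters, M is in state C.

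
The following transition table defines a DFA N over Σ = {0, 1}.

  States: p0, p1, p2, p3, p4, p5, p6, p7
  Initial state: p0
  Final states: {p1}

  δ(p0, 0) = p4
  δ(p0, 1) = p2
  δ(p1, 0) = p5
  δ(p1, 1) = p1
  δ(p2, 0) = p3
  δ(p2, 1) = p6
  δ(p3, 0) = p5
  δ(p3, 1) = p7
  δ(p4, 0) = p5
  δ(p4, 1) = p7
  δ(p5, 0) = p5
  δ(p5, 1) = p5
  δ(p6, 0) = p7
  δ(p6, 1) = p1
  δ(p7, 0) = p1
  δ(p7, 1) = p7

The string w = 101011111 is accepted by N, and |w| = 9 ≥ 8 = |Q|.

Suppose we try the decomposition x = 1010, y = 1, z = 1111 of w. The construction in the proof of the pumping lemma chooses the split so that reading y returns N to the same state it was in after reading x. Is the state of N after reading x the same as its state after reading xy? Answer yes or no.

yes

State sequence: p0 -1-> p2 -0-> p3 -1-> p7 -0-> p1 -1-> p1

After x (step 4): p1. After xy (step 5): p1.
They match, so y = 1 drives N around a cycle from p1 back to itself; pumping y any number of times keeps N in p1 before reading z, and xyⁱz ∈ L(N) for every i ≥ 0.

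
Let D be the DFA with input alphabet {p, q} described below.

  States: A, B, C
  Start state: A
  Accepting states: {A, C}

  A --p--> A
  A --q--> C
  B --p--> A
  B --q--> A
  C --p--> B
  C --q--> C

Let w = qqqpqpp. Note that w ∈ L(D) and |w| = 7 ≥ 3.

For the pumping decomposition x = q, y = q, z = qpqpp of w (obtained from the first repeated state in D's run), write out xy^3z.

xy^3z = q·q·q·q·qpqpp = qqqqqpqpp.
Reading y = q takes D from C back to C, so after x·y·y·y the machine is still in C, and z then leads to the accepting state A. Hence qqqqqpqpp ∈ L(D).

qqqqqpqpp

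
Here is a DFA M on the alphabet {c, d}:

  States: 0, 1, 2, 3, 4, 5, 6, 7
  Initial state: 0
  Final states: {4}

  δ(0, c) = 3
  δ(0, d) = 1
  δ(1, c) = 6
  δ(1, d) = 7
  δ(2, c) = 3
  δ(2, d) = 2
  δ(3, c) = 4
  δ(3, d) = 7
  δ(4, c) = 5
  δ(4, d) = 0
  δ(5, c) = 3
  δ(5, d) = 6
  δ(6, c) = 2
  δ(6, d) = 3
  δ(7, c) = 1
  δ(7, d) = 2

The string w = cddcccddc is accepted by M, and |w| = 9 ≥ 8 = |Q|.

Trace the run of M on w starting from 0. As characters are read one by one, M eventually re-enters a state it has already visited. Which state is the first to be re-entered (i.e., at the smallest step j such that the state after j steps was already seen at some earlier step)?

3

Run of M on w = c d d c c c d d c:
  step 0: 0  (start)
  step 1: 3  (read c: 0→3)
  step 2: 7  (read d: 3→7)
  step 3: 2  (read d: 7→2)
  step 4: 3  (read c: 2→3)   ← first repeat (3 seen earlier)
  step 5: 4  (read c: 3→4)
  step 6: 5  (read c: 4→5)
  step 7: 6  (read d: 5→6)
  step 8: 3  (read d: 6→3)
  step 9: 4  (read c: 3→4)

The earliest repeat is at step j = 4: M is in 3, which it already visited at step i = 1.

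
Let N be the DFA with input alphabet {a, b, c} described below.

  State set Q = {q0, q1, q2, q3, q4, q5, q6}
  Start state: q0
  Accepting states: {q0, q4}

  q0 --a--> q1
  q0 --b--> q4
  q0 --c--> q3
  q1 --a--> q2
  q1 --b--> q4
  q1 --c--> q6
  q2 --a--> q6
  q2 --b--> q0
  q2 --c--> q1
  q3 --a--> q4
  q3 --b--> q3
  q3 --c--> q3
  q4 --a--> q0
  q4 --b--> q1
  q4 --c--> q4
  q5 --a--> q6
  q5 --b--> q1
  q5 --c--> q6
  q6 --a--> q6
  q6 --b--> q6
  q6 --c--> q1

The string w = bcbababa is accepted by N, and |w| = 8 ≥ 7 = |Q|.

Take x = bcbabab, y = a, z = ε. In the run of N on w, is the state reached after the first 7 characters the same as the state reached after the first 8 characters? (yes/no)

State sequence: q0 -b-> q4 -c-> q4 -b-> q1 -a-> q2 -b-> q0 -a-> q1 -b-> q4 -a-> q0

After x (step 7): q4. After xy (step 8): q0.
They differ (q4 ≠ q0), so y is not a cycle from the state after x; this split is not the one the pumping-lemma construction produces, and pumping y need not keep the string in L(N).

no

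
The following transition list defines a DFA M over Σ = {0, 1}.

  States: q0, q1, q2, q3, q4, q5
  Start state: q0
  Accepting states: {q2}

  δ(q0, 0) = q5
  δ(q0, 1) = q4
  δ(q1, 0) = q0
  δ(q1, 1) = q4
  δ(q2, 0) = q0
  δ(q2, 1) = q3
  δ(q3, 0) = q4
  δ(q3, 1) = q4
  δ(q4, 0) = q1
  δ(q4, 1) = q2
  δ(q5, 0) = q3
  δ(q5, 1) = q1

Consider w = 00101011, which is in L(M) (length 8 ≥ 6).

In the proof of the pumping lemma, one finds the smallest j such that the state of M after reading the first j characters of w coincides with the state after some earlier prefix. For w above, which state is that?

State sequence: q0 -0-> q5 -0-> q3 -1-> q4 -0-> q1 -1-> q4 -0-> q1 -1-> q4 -1-> q2
First repeat at step 5: q4 was already visited.

The earliest repeat is at step j = 5: M is in q4, which it already visited at step i = 3.
The DFA has 6 states, so the proof of the pumping lemma guarantees a repeated state among the first 6+1 visited; the segment between the two visits is the pumpable y.

q4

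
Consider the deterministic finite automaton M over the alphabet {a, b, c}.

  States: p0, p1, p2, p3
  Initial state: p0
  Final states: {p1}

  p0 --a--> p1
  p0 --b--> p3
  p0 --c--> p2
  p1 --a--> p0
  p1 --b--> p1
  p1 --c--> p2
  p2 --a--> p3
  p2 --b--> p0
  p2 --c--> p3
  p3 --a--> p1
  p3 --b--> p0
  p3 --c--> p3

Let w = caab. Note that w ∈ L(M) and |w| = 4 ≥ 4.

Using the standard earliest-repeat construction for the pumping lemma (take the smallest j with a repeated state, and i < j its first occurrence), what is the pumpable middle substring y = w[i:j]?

b

Run of M on w = c a a b:
  step 0: p0  (start)
  step 1: p2  (read c: p0→p2)
  step 2: p3  (read a: p2→p3)
  step 3: p1  (read a: p3→p1)
  step 4: p1  (read b: p1→p1)   ← first repeat (p1 seen earlier)

So i = 3, j = 4, giving x = w[0:3] = caa, y = w[3:4] = b, z = w[4:4] = ε.
Check: |xy| = 4 ≤ 4 and |y| = 1 ≥ 1. Reading y takes M from p1 back to p1, so every xyⁱz is accepted.
With |Q| = 4, pigeonhole forces a state repeat no later than step 4; the substring read between the first and second visits to that state can be pumped.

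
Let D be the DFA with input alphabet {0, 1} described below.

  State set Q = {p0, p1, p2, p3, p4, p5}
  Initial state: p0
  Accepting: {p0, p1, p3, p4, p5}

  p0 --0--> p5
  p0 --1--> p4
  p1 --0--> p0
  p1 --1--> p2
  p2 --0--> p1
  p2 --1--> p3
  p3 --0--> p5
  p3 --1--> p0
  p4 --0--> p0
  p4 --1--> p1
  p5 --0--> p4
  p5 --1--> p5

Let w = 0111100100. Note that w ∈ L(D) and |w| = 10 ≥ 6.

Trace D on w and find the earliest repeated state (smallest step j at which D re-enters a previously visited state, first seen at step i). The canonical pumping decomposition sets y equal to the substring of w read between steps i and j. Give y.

Run of D on w = 0 1 1 1 1 0 0 1 0 0:
  step 0: p0  (start)
  step 1: p5  (read 0: p0→p5)
  step 2: p5  (read 1: p5→p5)   ← first repeat (p5 seen earlier)
  step 3: p5  (read 1: p5→p5)
  step 4: p5  (read 1: p5→p5)
  step 5: p5  (read 1: p5→p5)
  step 6: p4  (read 0: p5→p4)
  step 7: p0  (read 0: p4→p0)
  step 8: p4  (read 1: p0→p4)
  step 9: p0  (read 0: p4→p0)
  step 10: p5  (read 0: p0→p5)

So i = 1, j = 2, giving x = w[0:1] = 0, y = w[1:2] = 1, z = w[2:10] = 11100100.
Check: |xy| = 2 ≤ 6 and |y| = 1 ≥ 1. Reading y takes D from p5 back to p5, so every xyⁱz is accepted.

1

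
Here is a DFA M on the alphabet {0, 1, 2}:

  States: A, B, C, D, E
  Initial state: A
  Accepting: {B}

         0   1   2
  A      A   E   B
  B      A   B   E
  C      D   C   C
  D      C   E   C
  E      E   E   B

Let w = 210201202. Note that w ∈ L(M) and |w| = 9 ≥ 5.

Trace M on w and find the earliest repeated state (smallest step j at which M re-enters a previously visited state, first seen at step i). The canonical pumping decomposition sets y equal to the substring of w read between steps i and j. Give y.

1

Run of M on w = 2 1 0 2 0 1 2 0 2:
  step 0: A  (start)
  step 1: B  (read 2: A→B)
  step 2: B  (read 1: B→B)   ← first repeat (B seen earlier)
  step 3: A  (read 0: B→A)
  step 4: B  (read 2: A→B)
  step 5: A  (read 0: B→A)
  step 6: E  (read 1: A→E)
  step 7: B  (read 2: E→B)
  step 8: A  (read 0: B→A)
  step 9: B  (read 2: A→B)

So i = 1, j = 2, giving x = w[0:1] = 2, y = w[1:2] = 1, z = w[2:9] = 0201202.
Check: |xy| = 2 ≤ 5 and |y| = 1 ≥ 1. Reading y takes M from B back to B, so every xyⁱz is accepted.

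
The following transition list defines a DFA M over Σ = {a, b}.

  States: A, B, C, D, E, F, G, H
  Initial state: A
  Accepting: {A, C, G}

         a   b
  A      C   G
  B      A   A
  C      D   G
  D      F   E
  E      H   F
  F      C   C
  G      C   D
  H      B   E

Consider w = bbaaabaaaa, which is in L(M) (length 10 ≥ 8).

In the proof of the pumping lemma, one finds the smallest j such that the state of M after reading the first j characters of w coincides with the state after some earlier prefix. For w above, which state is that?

D

Run of M on w = b b a a a b a a a a:
  step 0: A  (start)
  step 1: G  (read b: A→G)
  step 2: D  (read b: G→D)
  step 3: F  (read a: D→F)
  step 4: C  (read a: F→C)
  step 5: D  (read a: C→D)   ← first repeat (D seen earlier)
  step 6: E  (read b: D→E)
  step 7: H  (read a: E→H)
  step 8: B  (read a: H→B)
  step 9: A  (read a: B→A)
  step 10: C  (read a: A→C)

The earliest repeat is at step j = 5: M is in D, which it already visited at step i = 2.
The DFA has 8 states, so the proof of the pumping lemma guarantees a repeated state among the first 8+1 visited; the segment between the two visits is the pumpable y.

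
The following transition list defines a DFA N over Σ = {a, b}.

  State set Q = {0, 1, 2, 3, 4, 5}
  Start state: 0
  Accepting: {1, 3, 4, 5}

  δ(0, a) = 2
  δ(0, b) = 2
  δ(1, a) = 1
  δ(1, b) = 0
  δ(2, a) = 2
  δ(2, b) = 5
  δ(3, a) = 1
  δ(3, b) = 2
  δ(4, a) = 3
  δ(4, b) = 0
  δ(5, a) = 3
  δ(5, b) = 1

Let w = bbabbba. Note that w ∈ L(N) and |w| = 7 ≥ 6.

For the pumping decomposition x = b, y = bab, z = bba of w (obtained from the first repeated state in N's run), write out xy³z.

xy^3z = b·bab·bab·bab·bba = bbabbabbabbba.
Reading y = bab takes N from 2 back to 2, so after x·y·y·y the machine is still in 2, and z then leads to the accepting state 1. Hence bbabbabbabbba ∈ L(N).

bbabbabbabbba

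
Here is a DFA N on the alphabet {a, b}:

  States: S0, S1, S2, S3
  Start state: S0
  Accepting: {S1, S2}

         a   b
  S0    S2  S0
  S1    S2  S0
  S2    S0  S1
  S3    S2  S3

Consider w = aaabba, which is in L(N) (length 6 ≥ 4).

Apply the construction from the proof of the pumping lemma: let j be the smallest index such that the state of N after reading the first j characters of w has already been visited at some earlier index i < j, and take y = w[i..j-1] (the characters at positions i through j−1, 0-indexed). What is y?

aa

Run of N on w = a a a b b a:
  step 0: S0  (start)
  step 1: S2  (read a: S0→S2)
  step 2: S0  (read a: S2→S0)   ← first repeat (S0 seen earlier)
  step 3: S2  (read a: S0→S2)
  step 4: S1  (read b: S2→S1)
  step 5: S0  (read b: S1→S0)
  step 6: S2  (read a: S0→S2)

So i = 0, j = 2, giving x = w[0:0] = ε, y = w[0:2] = aa, z = w[2:6] = abba.
Check: |xy| = 2 ≤ 4 and |y| = 2 ≥ 1. Reading y takes N from S0 back to S0, so every xyⁱz is accepted.
Pumping length from the standard proof: p = 4 (the number of states). The repeated state found above gives |xy| = j ≤ 4 and |y| = j − i ≥ 1.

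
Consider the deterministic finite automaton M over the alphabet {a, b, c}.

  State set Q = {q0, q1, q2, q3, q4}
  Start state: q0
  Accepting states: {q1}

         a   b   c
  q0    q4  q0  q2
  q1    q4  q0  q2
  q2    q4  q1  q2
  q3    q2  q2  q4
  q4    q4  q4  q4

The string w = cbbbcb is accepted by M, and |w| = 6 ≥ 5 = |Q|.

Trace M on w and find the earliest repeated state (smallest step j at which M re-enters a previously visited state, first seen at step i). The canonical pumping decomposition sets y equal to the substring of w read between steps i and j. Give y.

cbb

State sequence: q0 -c-> q2 -b-> q1 -b-> q0 -b-> q0 -c-> q2 -b-> q1
First repeat at step 3: q0 was already visited.

So i = 0, j = 3, giving x = w[0:0] = ε, y = w[0:3] = cbb, z = w[3:6] = bcb.
Check: |xy| = 3 ≤ 5 and |y| = 3 ≥ 1. Reading y takes M from q0 back to q0, so every xyⁱz is accepted.
The DFA has 5 states, so the proof of the pumping lemma guarantees a repeated state among the first 5+1 visited; the segment between the two visits is the pumpable y.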